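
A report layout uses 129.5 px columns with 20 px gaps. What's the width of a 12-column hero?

1774 px

12-column span = 12·129.5 + 11·20 = 1774 px.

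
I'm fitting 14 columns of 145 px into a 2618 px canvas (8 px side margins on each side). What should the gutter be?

44 px

Subtract both margins: 2618 − 2·8 = 2602 px.
14·145 + 13g = 2602 → 13g = 572 → g = 44 px.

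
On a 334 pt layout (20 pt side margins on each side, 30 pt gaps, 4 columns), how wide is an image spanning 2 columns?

Subtract both margins: 334 − 2·20 = 294 pt.
294 − 3·30 = 204; ÷4 gives c = 51 pt.
2-column span = 2·51 + 1·30 = 132 pt.

132 pt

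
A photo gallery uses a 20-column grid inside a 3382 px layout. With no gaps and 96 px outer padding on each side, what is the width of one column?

159.5 px

Take off 192 px of margins, leaving 3190 px.
With no gaps, each column is 3190/20 = 159.5 px.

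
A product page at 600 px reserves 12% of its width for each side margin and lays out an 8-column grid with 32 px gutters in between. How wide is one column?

Margins: 12% × 600 = 72 px each, so content = 600 − 144 = 456 px.
8 columns + 7 gutters: 8c + 7·32 = 456.
8c = 456 − 224 = 232, so c = 29 px.

29 px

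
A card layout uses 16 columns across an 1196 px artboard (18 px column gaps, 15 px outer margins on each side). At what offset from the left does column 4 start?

Subtract both margins: 1196 − 2·15 = 1166 px.
1166 − 15·18 = 896; ÷16 gives c = 56 px.
Before column 4: the margin + 3 columns + 3 column gaps.
Offset = 15 + 3·(56 + 18) = 15 + 222 = 237 px.

237 px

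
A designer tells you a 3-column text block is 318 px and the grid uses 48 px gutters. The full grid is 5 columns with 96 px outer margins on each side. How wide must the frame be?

754 px

318 − 2·48 = 222; ÷3 gives c = 74 px.
Total width: 2·96 + 5·74 + 4·48 = 754 px.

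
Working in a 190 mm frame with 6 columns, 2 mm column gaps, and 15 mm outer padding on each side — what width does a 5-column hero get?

133 mm

Content width = 190 − 2·15 = 160 mm.
160 − 5·2 = 150; ÷6 gives c = 25 mm.
5 columns plus 4 column gaps: 125 + 8 = 133 mm.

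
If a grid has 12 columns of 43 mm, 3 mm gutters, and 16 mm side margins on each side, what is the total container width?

Adding margins, columns and gutters: 32 + 516 + 33 = 581 mm.

581 mm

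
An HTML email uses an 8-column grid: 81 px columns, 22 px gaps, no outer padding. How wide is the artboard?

802 px

Artboard = 8·81 + 7·22 = 648 + 154 = 802 px.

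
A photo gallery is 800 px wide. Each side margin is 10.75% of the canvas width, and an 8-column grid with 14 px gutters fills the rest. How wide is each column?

66.25 px

Margins: 10.75% × 800 = 86 px each, so content = 800 − 172 = 628 px.
8 columns + 7 gutters: 8c + 7·14 = 628.
8c = 628 − 98 = 530, so c = 66.25 px.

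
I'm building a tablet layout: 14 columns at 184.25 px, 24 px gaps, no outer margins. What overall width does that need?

2891.5 px

Total width: 14·184.25 + 13·24 = 2891.5 px.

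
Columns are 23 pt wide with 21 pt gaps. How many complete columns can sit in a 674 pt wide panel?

15 columns

15 columns: 15·23 + 14·21 = 639 pt ≤ 674.
16 columns: 683 pt > 674. So 15.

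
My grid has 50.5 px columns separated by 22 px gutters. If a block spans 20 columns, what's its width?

1428 px

Span of 20: 20·50.5 + 19·22 = 1010 + 418 = 1428 px.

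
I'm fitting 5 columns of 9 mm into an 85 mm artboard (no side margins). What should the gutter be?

10 mm

5·9 + 4g = 85 → 4g = 40 → g = 10 mm.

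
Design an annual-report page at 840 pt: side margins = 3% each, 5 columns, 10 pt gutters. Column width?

840 × (1 − 2·3%) = 840 × 94% = 789.6 pt for the columns.
Subtracting 4 gutters of 10 leaves 749.6 for 5 columns, so c = 149.92 pt.

149.92 pt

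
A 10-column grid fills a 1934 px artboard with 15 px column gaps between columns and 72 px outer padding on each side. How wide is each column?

Take off 144 px of margins, leaving 1790 px.
10c + 9·15 = 1790 → 10c = 1655 → c = 165.5 px.

165.5 px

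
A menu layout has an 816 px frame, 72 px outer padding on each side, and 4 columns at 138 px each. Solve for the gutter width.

Inside the margins: 816 − 144 = 672 px.
4·138 + 3g = 672 → 3g = 120 → g = 40 px.

40 px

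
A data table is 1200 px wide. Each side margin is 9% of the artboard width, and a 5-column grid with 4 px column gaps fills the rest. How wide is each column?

1200 × (1 − 2·9%) = 1200 × 82% = 984 px for the columns.
5 columns + 4 column gaps: 5c + 4·4 = 984.
5c = 984 − 16 = 968, so c = 193.6 px.

193.6 px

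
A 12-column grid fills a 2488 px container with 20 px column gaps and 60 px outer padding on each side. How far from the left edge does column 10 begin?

Content = 2488 − 2·60 = 2368 px.
Subtracting 11 column gaps of 20 leaves 2148 for 12 columns, so c = 179 px.
Column 10 starts at margin + 9·(column + gutter) = 60 + 9·199 = 1851 px.

1851 px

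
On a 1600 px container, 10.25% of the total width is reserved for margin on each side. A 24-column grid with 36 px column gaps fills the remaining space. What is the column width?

18.5 px

Margins: 10.25% × 1600 = 164 px each, so content = 1600 − 328 = 1272 px.
1272 − 23·36 = 444; ÷24 gives c = 18.5 px.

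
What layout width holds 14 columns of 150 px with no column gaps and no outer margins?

Summing: 2100 = 2100 px.

2100 px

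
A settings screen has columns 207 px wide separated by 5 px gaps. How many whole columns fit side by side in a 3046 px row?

Each extra column adds 207 + 5 = 212 px.
(3046 + 5) / 212 = 14.39, so 14 columns fit.

14 columns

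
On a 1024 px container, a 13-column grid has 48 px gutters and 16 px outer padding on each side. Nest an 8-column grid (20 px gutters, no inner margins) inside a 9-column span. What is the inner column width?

Take off 32 px of margins, leaving 992 px.
Subtracting 12 gutters of 48 leaves 416 for 13 columns, so c = 32 px.
9 columns plus 8 gutters: 288 + 384 = 672 px.
8 columns + 7 gutters: 8d + 7·20 = 672.
8d = 672 − 140 = 532, so d = 66.5 px.

66.5 px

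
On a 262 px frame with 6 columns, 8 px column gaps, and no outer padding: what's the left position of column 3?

6 columns + 5 column gaps: 6c + 5·8 = 262.
6c = 262 − 40 = 222, so c = 37 px.
No margin, so column 3 starts at 2·(column + gutter) = 2·45 = 90 px.

90 px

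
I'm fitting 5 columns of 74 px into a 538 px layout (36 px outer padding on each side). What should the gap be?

24 px

Inside the margins: 538 − 72 = 466 px.
5 columns take 5·74 = 370 px; remaining 96 splits into 4 gaps.
g = 96 / 4 = 24 px.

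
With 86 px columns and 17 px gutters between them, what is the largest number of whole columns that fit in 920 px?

9 columns: 9·86 + 8·17 = 910 px ≤ 920.
10 columns: 1013 px > 920. So 9.

9 columns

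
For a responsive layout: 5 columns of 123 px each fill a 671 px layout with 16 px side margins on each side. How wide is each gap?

6 px

Take off 32 px of margins, leaving 639 px.
Columns use 615 px, leaving 24 px across 4 gaps = 6 px each.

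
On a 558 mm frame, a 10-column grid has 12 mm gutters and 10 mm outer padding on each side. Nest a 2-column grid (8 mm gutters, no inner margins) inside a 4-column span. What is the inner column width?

Take off 20 mm of margins, leaving 538 mm.
10c + 9·12 = 538 → 10c = 430 → c = 43 mm.
4-column span = 4·43 + 3·12 = 208 mm.
208 − 1·8 = 200; ÷2 gives d = 100 mm.

100 mm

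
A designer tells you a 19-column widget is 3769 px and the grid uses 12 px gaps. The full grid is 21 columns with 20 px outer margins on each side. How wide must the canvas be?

4207 px

Subtracting 18 gaps of 12 leaves 3553 for 19 columns, so c = 187 px.
Adding margins, columns and gutters: 40 + 3927 + 240 = 4207 px.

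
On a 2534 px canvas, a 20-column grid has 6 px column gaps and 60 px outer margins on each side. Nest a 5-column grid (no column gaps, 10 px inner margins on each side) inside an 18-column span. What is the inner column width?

Inside the margins: 2534 − 120 = 2414 px.
20 columns + 19 column gaps: 20c + 19·6 = 2414.
20c = 2414 − 114 = 2300, so c = 115 px.
18-column span = 18·115 + 17·6 = 2172 px.
Inner content = 2172 − 2·10 = 2152 px.
With no column gaps, each column is 2152/5 = 430.4 px.

430.4 px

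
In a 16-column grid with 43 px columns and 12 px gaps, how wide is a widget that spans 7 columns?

7 columns plus 6 gaps: 301 + 72 = 373 px.

373 px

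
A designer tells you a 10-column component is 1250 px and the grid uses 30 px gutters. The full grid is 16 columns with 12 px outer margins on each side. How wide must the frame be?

Subtracting 9 gutters of 30 leaves 980 for 10 columns, so c = 98 px.
Adding margins, columns and gutters: 24 + 1568 + 450 = 2042 px.

2042 px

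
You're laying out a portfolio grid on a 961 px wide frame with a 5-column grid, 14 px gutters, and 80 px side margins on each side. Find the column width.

Inside the margins: 961 − 160 = 801 px.
Subtracting 4 gutters of 14 leaves 745 for 5 columns, so c = 149 px.

149 px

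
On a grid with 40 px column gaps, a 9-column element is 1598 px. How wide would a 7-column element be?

9 columns + 8 column gaps: 9c + 8·40 = 1598.
9c = 1598 − 320 = 1278, so c = 142 px.
7 columns plus 6 column gaps: 994 + 240 = 1234 px.

1234 px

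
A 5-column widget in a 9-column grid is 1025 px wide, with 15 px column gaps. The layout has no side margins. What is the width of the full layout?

Subtracting 4 column gaps of 15 leaves 965 for 5 columns, so c = 193 px.
Layout = 9·193 + 8·15 = 1737 + 120 = 1857 px.

1857 px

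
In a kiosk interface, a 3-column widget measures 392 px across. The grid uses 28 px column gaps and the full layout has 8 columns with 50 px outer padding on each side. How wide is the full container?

3 columns + 2 column gaps: 3c + 2·28 = 392.
3c = 392 − 56 = 336, so c = 112 px.
Container = 2·50 + 8·112 + 7·28 = 100 + 896 + 196 = 1192 px.

1192 px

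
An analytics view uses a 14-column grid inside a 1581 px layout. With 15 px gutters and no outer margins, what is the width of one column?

1581 − 13·15 = 1386; ÷14 gives c = 99 px.

99 px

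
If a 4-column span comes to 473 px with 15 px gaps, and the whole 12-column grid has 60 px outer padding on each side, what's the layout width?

Subtracting 3 gaps of 15 leaves 428 for 4 columns, so c = 107 px.
Layout = 2·60 + 12·107 + 11·15 = 120 + 1284 + 165 = 1569 px.

1569 px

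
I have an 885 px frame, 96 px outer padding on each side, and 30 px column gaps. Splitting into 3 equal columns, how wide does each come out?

211 px

Content width = 885 − 2·96 = 693 px.
3c + 2·30 = 693 → 3c = 633 → c = 211 px.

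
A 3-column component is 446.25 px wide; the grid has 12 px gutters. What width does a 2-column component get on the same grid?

293.5 px

Subtracting 2 gutters of 12 leaves 422.25 for 3 columns, so c = 140.75 px.
2-column span = 2·140.75 + 1·12 = 293.5 px.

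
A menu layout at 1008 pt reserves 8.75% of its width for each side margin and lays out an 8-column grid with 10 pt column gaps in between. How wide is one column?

95.2 pt

Each margin = 8.75% of 1008 = 88.2 pt; content = 1008 − 2·88.2 = 831.6 pt.
831.6 − 7·10 = 761.6; ÷8 gives c = 95.2 pt.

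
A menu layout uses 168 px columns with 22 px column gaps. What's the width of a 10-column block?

10-column span = 10·168 + 9·22 = 1878 px.

1878 px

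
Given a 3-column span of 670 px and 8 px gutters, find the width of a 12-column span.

2704 px

670 − 2·8 = 654; ÷3 gives c = 218 px.
12 columns plus 11 gutters: 2616 + 88 = 2704 px.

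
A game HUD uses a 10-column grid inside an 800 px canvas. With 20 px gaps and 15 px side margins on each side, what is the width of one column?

59 px

Content width = 800 − 2·15 = 770 px.
Subtracting 9 gaps of 20 leaves 590 for 10 columns, so c = 59 px.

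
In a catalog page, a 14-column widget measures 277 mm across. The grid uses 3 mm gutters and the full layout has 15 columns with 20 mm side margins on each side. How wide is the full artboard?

Subtracting 13 gutters of 3 leaves 238 for 14 columns, so c = 17 mm.
Total width: 2·20 + 15·17 + 14·3 = 337 mm.

337 mm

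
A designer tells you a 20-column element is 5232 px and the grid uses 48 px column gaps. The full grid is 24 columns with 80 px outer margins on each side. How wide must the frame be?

Subtracting 19 column gaps of 48 leaves 4320 for 20 columns, so c = 216 px.
Frame = 2·80 + 24·216 + 23·48 = 160 + 5184 + 1104 = 6448 px.

6448 px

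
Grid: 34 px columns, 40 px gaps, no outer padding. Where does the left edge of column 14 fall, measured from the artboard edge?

962 px

Before column 14: 13 columns + 13 gaps.
Offset = 13·(34 + 40) = 13·74 = 962 px.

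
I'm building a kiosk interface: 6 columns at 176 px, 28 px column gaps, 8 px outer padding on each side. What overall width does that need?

Canvas = 2·8 + 6·176 + 5·28 = 16 + 1056 + 140 = 1212 px.

1212 px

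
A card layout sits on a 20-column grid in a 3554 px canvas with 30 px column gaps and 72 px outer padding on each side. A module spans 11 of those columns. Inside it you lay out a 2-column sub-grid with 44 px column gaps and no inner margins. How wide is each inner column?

Take off 144 px of margins, leaving 3410 px.
3410 − 19·30 = 2840; ÷20 gives c = 142 px.
11-column span = 11·142 + 10·30 = 1862 px.
1862 − 1·44 = 1818; ÷2 gives d = 909 px.

909 px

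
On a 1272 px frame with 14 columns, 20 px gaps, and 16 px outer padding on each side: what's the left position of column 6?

466 px

Subtract both margins: 1272 − 2·16 = 1240 px.
14 columns + 13 gaps: 14c + 13·20 = 1240.
14c = 1240 − 260 = 980, so c = 70 px.
Before column 6: the margin + 5 columns + 5 gaps.
Offset = 16 + 5·(70 + 20) = 16 + 450 = 466 px.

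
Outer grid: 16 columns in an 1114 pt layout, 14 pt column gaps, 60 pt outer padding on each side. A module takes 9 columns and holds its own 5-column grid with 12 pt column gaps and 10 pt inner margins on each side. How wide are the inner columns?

Inside the margins: 1114 − 120 = 994 pt.
16 columns + 15 column gaps: 16c + 15·14 = 994.
16c = 994 − 210 = 784, so c = 49 pt.
Span of 9: 9·49 + 8·14 = 441 + 112 = 553 pt.
Inner content = 553 − 2·10 = 533 pt.
533 − 4·12 = 485; ÷5 gives d = 97 pt.

97 pt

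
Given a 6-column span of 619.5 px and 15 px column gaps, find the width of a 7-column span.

619.5 − 5·15 = 544.5; ÷6 gives c = 90.75 px.
Span of 7: 7·90.75 + 6·15 = 635.25 + 90 = 725.25 px.

725.25 px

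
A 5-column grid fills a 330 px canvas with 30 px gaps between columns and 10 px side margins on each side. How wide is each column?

38 px

Subtract both margins: 330 − 2·10 = 310 px.
310 − 4·30 = 190; ÷5 gives c = 38 px.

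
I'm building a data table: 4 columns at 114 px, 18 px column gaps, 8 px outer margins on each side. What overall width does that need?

Total width: 2·8 + 4·114 + 3·18 = 526 px.

526 px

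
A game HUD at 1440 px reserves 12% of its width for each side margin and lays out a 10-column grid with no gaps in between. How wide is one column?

1440 × (1 − 2·12%) = 1440 × 76% = 1094.4 px for the columns.
With no gaps, each column is 1094.4/10 = 109.44 px.

109.44 px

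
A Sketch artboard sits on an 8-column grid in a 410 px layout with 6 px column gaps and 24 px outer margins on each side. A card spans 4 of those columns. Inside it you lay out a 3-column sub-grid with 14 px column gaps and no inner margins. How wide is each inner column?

Take off 48 px of margins, leaving 362 px.
8c + 7·6 = 362 → 8c = 320 → c = 40 px.
4-column span = 4·40 + 3·6 = 178 px.
Subtracting 2 column gaps of 14 leaves 150 for 3 columns, so d = 50 px.

50 px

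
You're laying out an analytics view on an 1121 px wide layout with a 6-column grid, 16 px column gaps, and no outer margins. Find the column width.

Subtracting 5 column gaps of 16 leaves 1041 for 6 columns, so c = 173.5 px.

173.5 px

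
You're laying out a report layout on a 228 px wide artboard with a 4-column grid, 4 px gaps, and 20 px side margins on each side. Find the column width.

Subtract both margins: 228 − 2·20 = 188 px.
Subtracting 3 gaps of 4 leaves 176 for 4 columns, so c = 44 px.

44 px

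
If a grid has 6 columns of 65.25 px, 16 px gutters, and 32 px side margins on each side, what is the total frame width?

Adding margins, columns and gutters: 64 + 391.5 + 80 = 535.5 px.

535.5 px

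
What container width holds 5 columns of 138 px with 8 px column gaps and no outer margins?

Total width: 5·138 + 4·8 = 722 px.

722 px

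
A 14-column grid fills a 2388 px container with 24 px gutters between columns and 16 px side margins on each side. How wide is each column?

Inside the margins: 2388 − 32 = 2356 px.
14c + 13·24 = 2356 → 14c = 2044 → c = 146 px.

146 px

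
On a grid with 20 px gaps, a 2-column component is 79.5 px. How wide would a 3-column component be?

2c + 1·20 = 79.5 → 2c = 59.5 → c = 29.75 px.
3-column span = 3·29.75 + 2·20 = 129.25 px.

129.25 px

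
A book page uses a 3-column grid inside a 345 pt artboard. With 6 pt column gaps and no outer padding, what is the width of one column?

345 − 2·6 = 333; ÷3 gives c = 111 pt.

111 pt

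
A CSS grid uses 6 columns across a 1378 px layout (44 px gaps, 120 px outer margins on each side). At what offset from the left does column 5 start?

908 px

Content = 1378 − 2·120 = 1138 px.
6 columns + 5 gaps: 6c + 5·44 = 1138.
6c = 1138 − 220 = 918, so c = 153 px.
Each column+gutter stride is 197 px; 4 of them past the 120 px margin is 120 + 788 = 908 px.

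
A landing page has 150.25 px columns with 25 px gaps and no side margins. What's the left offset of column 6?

876.25 px

No margin, so column 6 starts at 5·(column + gutter) = 5·175.25 = 876.25 px.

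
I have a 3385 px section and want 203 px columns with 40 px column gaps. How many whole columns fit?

14 columns

k columns need k·203 + (k−1)·40 = k·243 − 40.
k·243 − 40 ≤ 3385 → k ≤ 3425 / 243 ≈ 14.09, so k = 14.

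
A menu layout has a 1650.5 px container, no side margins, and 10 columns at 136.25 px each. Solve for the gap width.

Columns use 1362.5 px, leaving 288 px across 9 gaps = 32 px each.

32 px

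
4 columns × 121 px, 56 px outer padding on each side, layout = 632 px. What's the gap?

12 px

Content width = 632 − 2·56 = 520 px.
Columns use 484 px, leaving 36 px across 3 gaps = 12 px each.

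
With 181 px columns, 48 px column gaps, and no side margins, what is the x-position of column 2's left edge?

No margin, so column 2 starts at 1·(column + gutter) = 1·229 = 229 px.

229 px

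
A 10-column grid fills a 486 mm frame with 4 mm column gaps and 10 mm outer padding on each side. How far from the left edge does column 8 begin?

Content = 486 − 2·10 = 466 mm.
466 − 9·4 = 430; ÷10 gives c = 43 mm.
Column 8 starts at margin + 7·(column + gutter) = 10 + 7·47 = 339 mm.

339 mm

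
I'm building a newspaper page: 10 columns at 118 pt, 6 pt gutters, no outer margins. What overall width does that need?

1234 pt

Total width: 10·118 + 9·6 = 1234 pt.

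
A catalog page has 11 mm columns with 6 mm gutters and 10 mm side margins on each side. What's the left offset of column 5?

78 mm

Before column 5: the margin + 4 columns + 4 gutters.
Offset = 10 + 4·(11 + 6) = 10 + 68 = 78 mm.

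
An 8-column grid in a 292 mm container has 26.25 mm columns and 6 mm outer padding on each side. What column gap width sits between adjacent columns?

10 mm

Subtract both margins: 292 − 2·6 = 280 mm.
Columns use 210 mm, leaving 70 mm across 7 column gaps = 10 mm each.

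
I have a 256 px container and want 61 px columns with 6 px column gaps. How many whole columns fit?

3 columns

3 columns: 3·61 + 2·6 = 195 px ≤ 256.
4 columns: 262 px > 256. So 3.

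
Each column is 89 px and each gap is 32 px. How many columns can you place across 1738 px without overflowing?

Each extra column adds 89 + 32 = 121 px.
(1738 + 32) / 121 = 14.63, so 14 columns fit.

14 columns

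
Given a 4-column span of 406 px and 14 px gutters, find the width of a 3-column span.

406 − 3·14 = 364; ÷4 gives c = 91 px.
Span of 3: 3·91 + 2·14 = 273 + 28 = 301 px.

301 px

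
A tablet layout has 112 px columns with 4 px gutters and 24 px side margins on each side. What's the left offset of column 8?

Column 8 starts at margin + 7·(column + gutter) = 24 + 7·116 = 836 px.

836 px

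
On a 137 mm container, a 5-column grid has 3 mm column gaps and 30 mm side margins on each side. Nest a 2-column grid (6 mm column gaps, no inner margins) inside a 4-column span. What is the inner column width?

27.5 mm

Take off 60 mm of margins, leaving 77 mm.
Subtracting 4 column gaps of 3 leaves 65 for 5 columns, so c = 13 mm.
Span of 4: 4·13 + 3·3 = 52 + 9 = 61 mm.
Subtracting 1 column gap of 6 leaves 55 for 2 columns, so d = 27.5 mm.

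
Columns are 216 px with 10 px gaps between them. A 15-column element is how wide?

3380 px

Span of 15: 15·216 + 14·10 = 3240 + 140 = 3380 px.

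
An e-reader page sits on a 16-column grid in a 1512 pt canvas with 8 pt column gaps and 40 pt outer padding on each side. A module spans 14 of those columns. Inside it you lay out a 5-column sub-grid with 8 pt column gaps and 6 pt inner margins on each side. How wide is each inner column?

Subtract both margins: 1512 − 2·40 = 1432 pt.
16c + 15·8 = 1432 → 16c = 1312 → c = 82 pt.
14 columns plus 13 column gaps: 1148 + 104 = 1252 pt.
Inner content = 1252 − 2·6 = 1240 pt.
Subtracting 4 column gaps of 8 leaves 1208 for 5 columns, so d = 241.6 pt.

241.6 pt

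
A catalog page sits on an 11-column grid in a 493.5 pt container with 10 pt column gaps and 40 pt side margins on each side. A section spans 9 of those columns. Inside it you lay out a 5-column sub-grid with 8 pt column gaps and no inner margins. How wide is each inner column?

60.9 pt

Take off 80 pt of margins, leaving 413.5 pt.
11 columns + 10 column gaps: 11c + 10·10 = 413.5.
11c = 413.5 − 100 = 313.5, so c = 28.5 pt.
9-column span = 9·28.5 + 8·10 = 336.5 pt.
Subtracting 4 column gaps of 8 leaves 304.5 for 5 columns, so d = 60.9 pt.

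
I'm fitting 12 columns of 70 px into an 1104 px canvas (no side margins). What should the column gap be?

12 columns take 12·70 = 840 px; remaining 264 splits into 11 column gaps.
g = 264 / 11 = 24 px.

24 px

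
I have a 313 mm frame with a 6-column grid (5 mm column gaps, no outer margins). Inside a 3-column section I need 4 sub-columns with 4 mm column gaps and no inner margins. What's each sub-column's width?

6 columns + 5 column gaps: 6c + 5·5 = 313.
6c = 313 − 25 = 288, so c = 48 mm.
3 columns plus 2 column gaps: 144 + 10 = 154 mm.
Subtracting 3 column gaps of 4 leaves 142 for 4 columns, so d = 35.5 mm.

35.5 mm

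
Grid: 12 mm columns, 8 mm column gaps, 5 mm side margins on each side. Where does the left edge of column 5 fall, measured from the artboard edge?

Each column+gutter stride is 20 mm; 4 of them past the 5 mm margin is 5 + 80 = 85 mm.

85 mm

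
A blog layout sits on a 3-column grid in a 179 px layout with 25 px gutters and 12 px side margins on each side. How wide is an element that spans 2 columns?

Take off 24 px of margins, leaving 155 px.
3 columns + 2 gutters: 3c + 2·25 = 155.
3c = 155 − 50 = 105, so c = 35 px.
2 columns plus 1 gutter: 70 + 25 = 95 px.

95 px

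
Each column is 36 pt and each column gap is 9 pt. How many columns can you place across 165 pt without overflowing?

3 columns

3 columns: 3·36 + 2·9 = 126 pt ≤ 165.
4 columns: 171 pt > 165. So 3.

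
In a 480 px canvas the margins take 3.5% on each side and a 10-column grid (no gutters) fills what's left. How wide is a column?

Each margin = 3.5% of 480 = 16.8 px; content = 480 − 2·16.8 = 446.4 px.
With no gutters, each column is 446.4/10 = 44.64 px.

44.64 px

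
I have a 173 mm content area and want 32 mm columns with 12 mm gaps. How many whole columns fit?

4 columns

k columns need k·32 + (k−1)·12 = k·44 − 12.
k·44 − 12 ≤ 173 → k ≤ 185 / 44 ≈ 4.20, so k = 4.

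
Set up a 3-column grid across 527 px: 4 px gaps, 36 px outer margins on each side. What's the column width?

149 px

Content width = 527 − 2·36 = 455 px.
3 columns + 2 gaps: 3c + 2·4 = 455.
3c = 455 − 8 = 447, so c = 149 px.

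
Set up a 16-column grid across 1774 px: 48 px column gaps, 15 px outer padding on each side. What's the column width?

64 px

Take off 30 px of margins, leaving 1744 px.
16c + 15·48 = 1744 → 16c = 1024 → c = 64 px.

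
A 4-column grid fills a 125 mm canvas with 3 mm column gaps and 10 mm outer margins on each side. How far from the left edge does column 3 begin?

64 mm

Content = 125 − 2·10 = 105 mm.
Subtracting 3 column gaps of 3 leaves 96 for 4 columns, so c = 24 mm.
Each column+gutter stride is 27 mm; 2 of them past the 10 mm margin is 10 + 54 = 64 mm.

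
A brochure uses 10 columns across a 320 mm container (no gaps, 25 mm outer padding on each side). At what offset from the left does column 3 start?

Inside the margins: 320 − 50 = 270 mm.
270 / 10 = 27 mm per column.
Column 3 starts at margin + 2·(column + gutter) = 25 + 2·27 = 79 mm.

79 mm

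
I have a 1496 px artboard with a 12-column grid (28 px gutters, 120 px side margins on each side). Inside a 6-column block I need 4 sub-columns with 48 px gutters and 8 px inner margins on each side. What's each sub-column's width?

113.5 px

Outer content = 1496 − 2·120 = 1256 px.
12c + 11·28 = 1256 → 12c = 948 → c = 79 px.
6 columns plus 5 gutters: 474 + 140 = 614 px.
Inner content = 614 − 2·8 = 598 px.
4 columns + 3 gutters: 4d + 3·48 = 598.
4d = 598 − 144 = 454, so d = 113.5 px.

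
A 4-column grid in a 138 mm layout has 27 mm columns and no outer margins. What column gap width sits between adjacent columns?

4·27 + 3g = 138 → 3g = 30 → g = 10 mm.

10 mm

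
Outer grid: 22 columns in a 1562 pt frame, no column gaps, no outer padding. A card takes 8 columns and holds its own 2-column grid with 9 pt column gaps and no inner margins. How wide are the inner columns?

1562 / 22 = 71 pt per column.
With no column gaps, 8 columns span 8·71 = 568 pt.
568 − 1·9 = 559; ÷2 gives d = 279.5 pt.

279.5 pt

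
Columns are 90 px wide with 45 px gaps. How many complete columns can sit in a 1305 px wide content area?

k columns need k·90 + (k−1)·45 = k·135 − 45.
k·135 − 45 ≤ 1305 → k ≤ 1350 / 135 ≈ 10.00, so k = 10.

10 columns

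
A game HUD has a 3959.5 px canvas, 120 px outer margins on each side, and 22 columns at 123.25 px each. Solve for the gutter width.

48 px

Subtract both margins: 3959.5 − 2·120 = 3719.5 px.
Columns use 2711.5 px, leaving 1008 px across 21 gutters = 48 px each.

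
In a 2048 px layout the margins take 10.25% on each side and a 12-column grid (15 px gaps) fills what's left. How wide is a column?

121.93 px

2048 × (1 − 2·10.25%) = 2048 × 79.5% = 1628.16 px for the columns.
12c + 11·15 = 1628.16 → 12c = 1463.16 → c = 121.93 px.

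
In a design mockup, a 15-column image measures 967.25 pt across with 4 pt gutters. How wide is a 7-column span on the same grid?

449.25 pt

967.25 − 14·4 = 911.25; ÷15 gives c = 60.75 pt.
Span of 7: 7·60.75 + 6·4 = 425.25 + 24 = 449.25 pt.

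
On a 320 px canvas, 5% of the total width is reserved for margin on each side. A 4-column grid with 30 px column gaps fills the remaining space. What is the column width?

49.5 px

Each margin = 5% of 320 = 16 px; content = 320 − 2·16 = 288 px.
4c + 3·30 = 288 → 4c = 198 → c = 49.5 px.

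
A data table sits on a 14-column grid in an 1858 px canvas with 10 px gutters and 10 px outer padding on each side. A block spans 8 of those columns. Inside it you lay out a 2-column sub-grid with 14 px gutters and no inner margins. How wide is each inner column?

516 px

Subtract both margins: 1858 − 2·10 = 1838 px.
14 columns + 13 gutters: 14c + 13·10 = 1838.
14c = 1838 − 130 = 1708, so c = 122 px.
8 columns plus 7 gutters: 976 + 70 = 1046 px.
2 columns + 1 gutter: 2d + 1·14 = 1046.
2d = 1046 − 14 = 1032, so d = 516 px.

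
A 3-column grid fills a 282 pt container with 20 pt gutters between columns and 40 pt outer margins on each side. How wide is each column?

Take off 80 pt of margins, leaving 202 pt.
202 − 2·20 = 162; ÷3 gives c = 54 pt.

54 pt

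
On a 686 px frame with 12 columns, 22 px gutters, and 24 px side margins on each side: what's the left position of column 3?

Subtract both margins: 686 − 2·24 = 638 px.
638 − 11·22 = 396; ÷12 gives c = 33 px.
Each column+gutter stride is 55 px; 2 of them past the 24 px margin is 24 + 110 = 134 px.

134 px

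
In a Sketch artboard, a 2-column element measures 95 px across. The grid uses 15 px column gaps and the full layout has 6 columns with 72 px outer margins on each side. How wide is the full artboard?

459 px

2 columns + 1 column gap: 2c + 1·15 = 95.
2c = 95 − 15 = 80, so c = 40 px.
Artboard = 2·72 + 6·40 + 5·15 = 144 + 240 + 75 = 459 px.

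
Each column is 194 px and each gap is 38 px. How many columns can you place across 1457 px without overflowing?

Each extra column adds 194 + 38 = 232 px.
(1457 + 38) / 232 = 6.44, so 6 columns fit.

6 columns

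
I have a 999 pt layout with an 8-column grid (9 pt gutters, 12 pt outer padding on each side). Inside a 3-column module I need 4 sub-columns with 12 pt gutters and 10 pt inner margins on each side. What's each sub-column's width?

Inside the margins: 999 − 24 = 975 pt.
8 columns + 7 gutters: 8c + 7·9 = 975.
8c = 975 − 63 = 912, so c = 114 pt.
3-column span = 3·114 + 2·9 = 360 pt.
Inner content = 360 − 2·10 = 340 pt.
4d + 3·12 = 340 → 4d = 304 → d = 76 pt.

76 pt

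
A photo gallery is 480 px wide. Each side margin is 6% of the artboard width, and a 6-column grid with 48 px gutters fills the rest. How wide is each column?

30.4 px

Margins: 6% × 480 = 28.8 px each, so content = 480 − 57.6 = 422.4 px.
6 columns + 5 gutters: 6c + 5·48 = 422.4.
6c = 422.4 − 240 = 182.4, so c = 30.4 px.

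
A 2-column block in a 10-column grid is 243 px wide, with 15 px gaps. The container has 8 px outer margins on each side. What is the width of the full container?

1291 px

243 − 1·15 = 228; ÷2 gives c = 114 px.
Total width: 2·8 + 10·114 + 9·15 = 1291 px.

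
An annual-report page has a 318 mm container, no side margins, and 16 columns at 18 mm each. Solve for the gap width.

16·18 + 15g = 318 → 15g = 30 → g = 2 mm.

2 mm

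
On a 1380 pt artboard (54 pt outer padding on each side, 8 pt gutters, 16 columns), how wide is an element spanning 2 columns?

152 pt

Content width = 1380 − 2·54 = 1272 pt.
16c + 15·8 = 1272 → 16c = 1152 → c = 72 pt.
Span of 2: 2·72 + 1·8 = 144 + 8 = 152 pt.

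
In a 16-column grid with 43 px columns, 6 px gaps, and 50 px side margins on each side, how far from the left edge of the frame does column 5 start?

246 px

Before column 5: the margin + 4 columns + 4 gaps.
Offset = 50 + 4·(43 + 6) = 50 + 196 = 246 px.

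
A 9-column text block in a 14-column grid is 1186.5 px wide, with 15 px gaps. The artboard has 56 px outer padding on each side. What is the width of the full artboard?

1966 px

1186.5 − 8·15 = 1066.5; ÷9 gives c = 118.5 px.
Artboard = 2·56 + 14·118.5 + 13·15 = 112 + 1659 + 195 = 1966 px.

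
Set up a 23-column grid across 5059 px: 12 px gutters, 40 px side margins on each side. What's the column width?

205 px

Content width = 5059 − 2·40 = 4979 px.
23 columns + 22 gutters: 23c + 22·12 = 4979.
23c = 4979 − 264 = 4715, so c = 205 px.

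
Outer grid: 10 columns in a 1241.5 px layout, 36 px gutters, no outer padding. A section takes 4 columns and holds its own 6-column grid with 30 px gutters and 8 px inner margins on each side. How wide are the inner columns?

10 columns + 9 gutters: 10c + 9·36 = 1241.5.
10c = 1241.5 − 324 = 917.5, so c = 91.75 px.
4 columns plus 3 gutters: 367 + 108 = 475 px.
Inner content = 475 − 2·8 = 459 px.
Subtracting 5 gutters of 30 leaves 309 for 6 columns, so d = 51.5 px.

51.5 px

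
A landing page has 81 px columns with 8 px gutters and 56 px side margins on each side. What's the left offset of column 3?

Before column 3: the margin + 2 columns + 2 gutters.
Offset = 56 + 2·(81 + 8) = 56 + 178 = 234 px.

234 px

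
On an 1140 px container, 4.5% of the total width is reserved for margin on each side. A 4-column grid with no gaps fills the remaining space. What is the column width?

Margins: 4.5% × 1140 = 51.3 px each, so content = 1140 − 102.6 = 1037.4 px.
4c = 1037.4 → c = 259.35 px.

259.35 px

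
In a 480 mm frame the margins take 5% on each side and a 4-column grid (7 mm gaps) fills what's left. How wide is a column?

102.75 mm

Margins: 5% × 480 = 24 mm each, so content = 480 − 48 = 432 mm.
4c + 3·7 = 432 → 4c = 411 → c = 102.75 mm.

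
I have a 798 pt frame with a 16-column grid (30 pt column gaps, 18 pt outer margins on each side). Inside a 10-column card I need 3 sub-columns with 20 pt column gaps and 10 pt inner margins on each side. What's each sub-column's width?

135 pt

Inside the margins: 798 − 36 = 762 pt.
16 columns + 15 column gaps: 16c + 15·30 = 762.
16c = 762 − 450 = 312, so c = 19.5 pt.
10-column span = 10·19.5 + 9·30 = 465 pt.
Inner content = 465 − 2·10 = 445 pt.
3 columns + 2 column gaps: 3d + 2·20 = 445.
3d = 445 − 40 = 405, so d = 135 pt.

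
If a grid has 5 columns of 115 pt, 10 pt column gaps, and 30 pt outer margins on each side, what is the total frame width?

675 pt

Frame = 2·30 + 5·115 + 4·10 = 60 + 575 + 40 = 675 pt.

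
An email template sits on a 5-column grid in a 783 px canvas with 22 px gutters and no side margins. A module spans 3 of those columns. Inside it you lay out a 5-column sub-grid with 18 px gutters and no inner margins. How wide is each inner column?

5c + 4·22 = 783 → 5c = 695 → c = 139 px.
3 columns plus 2 gutters: 417 + 44 = 461 px.
5d + 4·18 = 461 → 5d = 389 → d = 77.8 px.

77.8 px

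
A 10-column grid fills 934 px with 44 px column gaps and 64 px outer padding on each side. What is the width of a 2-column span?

126 px

Subtract both margins: 934 − 2·64 = 806 px.
806 − 9·44 = 410; ÷10 gives c = 41 px.
Span of 2: 2·41 + 1·44 = 82 + 44 = 126 px.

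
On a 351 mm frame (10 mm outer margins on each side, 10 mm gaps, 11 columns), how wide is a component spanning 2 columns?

52 mm

Subtract both margins: 351 − 2·10 = 331 mm.
Subtracting 10 gaps of 10 leaves 231 for 11 columns, so c = 21 mm.
2 columns plus 1 gap: 42 + 10 = 52 mm.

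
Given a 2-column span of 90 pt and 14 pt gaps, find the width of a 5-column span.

Subtracting 1 gap of 14 leaves 76 for 2 columns, so c = 38 pt.
Span of 5: 5·38 + 4·14 = 190 + 56 = 246 pt.

246 pt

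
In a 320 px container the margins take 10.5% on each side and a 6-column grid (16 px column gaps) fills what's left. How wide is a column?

28.8 px

320 × (1 − 2·10.5%) = 320 × 79% = 252.8 px for the columns.
Subtracting 5 column gaps of 16 leaves 172.8 for 6 columns, so c = 28.8 px.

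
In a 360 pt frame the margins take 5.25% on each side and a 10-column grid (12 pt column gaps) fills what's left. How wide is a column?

21.42 pt

360 × (1 − 2·5.25%) = 360 × 89.5% = 322.2 pt for the columns.
Subtracting 9 column gaps of 12 leaves 214.2 for 10 columns, so c = 21.42 pt.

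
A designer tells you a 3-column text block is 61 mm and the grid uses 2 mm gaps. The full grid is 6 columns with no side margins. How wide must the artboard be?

124 mm

Subtracting 2 gaps of 2 leaves 57 for 3 columns, so c = 19 mm.
Total width: 6·19 + 5·2 = 124 mm.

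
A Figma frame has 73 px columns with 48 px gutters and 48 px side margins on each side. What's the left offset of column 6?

653 px

Before column 6: the margin + 5 columns + 5 gutters.
Offset = 48 + 5·(73 + 48) = 48 + 605 = 653 px.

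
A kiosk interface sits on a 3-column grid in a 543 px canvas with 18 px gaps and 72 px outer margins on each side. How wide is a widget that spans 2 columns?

Content width = 543 − 2·72 = 399 px.
Subtracting 2 gaps of 18 leaves 363 for 3 columns, so c = 121 px.
2 columns plus 1 gap: 242 + 18 = 260 px.

260 px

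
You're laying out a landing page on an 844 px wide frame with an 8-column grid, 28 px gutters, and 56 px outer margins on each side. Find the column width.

Take off 112 px of margins, leaving 732 px.
8c + 7·28 = 732 → 8c = 536 → c = 67 px.

67 px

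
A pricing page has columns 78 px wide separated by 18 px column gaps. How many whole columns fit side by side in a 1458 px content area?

15 columns

15 columns: 15·78 + 14·18 = 1422 px ≤ 1458.
16 columns: 1518 px > 1458. So 15.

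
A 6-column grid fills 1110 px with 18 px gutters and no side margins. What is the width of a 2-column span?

358 px

1110 − 5·18 = 1020; ÷6 gives c = 170 px.
2-column span = 2·170 + 1·18 = 358 px.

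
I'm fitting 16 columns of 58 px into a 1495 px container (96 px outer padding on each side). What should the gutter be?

Subtract both margins: 1495 − 2·96 = 1303 px.
16·58 + 15g = 1303 → 15g = 375 → g = 25 px.

25 px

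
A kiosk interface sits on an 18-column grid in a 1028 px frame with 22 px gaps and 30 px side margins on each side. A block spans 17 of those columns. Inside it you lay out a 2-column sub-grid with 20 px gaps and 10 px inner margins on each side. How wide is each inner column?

436.5 px

Inside the margins: 1028 − 60 = 968 px.
18c + 17·22 = 968 → 18c = 594 → c = 33 px.
17 columns plus 16 gaps: 561 + 352 = 913 px.
Inner content = 913 − 2·10 = 893 px.
Subtracting 1 gap of 20 leaves 873 for 2 columns, so d = 436.5 px.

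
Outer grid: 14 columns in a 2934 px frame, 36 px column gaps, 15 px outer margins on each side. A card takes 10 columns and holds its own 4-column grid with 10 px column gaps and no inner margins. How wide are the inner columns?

Take off 30 px of margins, leaving 2904 px.
14 columns + 13 column gaps: 14c + 13·36 = 2904.
14c = 2904 − 468 = 2436, so c = 174 px.
Span of 10: 10·174 + 9·36 = 1740 + 324 = 2064 px.
4d + 3·10 = 2064 → 4d = 2034 → d = 508.5 px.

508.5 px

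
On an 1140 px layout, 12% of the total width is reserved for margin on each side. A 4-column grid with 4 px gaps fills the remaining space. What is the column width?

213.6 px

Each margin = 12% of 1140 = 136.8 px; content = 1140 − 2·136.8 = 866.4 px.
Subtracting 3 gaps of 4 leaves 854.4 for 4 columns, so c = 213.6 px.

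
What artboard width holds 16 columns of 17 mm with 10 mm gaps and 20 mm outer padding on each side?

462 mm

Artboard = 2·20 + 16·17 + 15·10 = 40 + 272 + 150 = 462 mm.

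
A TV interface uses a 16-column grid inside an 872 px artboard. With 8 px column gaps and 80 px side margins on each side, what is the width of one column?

Content width = 872 − 2·80 = 712 px.
16c + 15·8 = 712 → 16c = 592 → c = 37 px.

37 px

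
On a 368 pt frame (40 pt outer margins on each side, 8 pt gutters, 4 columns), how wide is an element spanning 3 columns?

214 pt

Take off 80 pt of margins, leaving 288 pt.
Subtracting 3 gutters of 8 leaves 264 for 4 columns, so c = 66 pt.
3-column span = 3·66 + 2·8 = 214 pt.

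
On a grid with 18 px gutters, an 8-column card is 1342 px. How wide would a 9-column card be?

1512 px

Subtracting 7 gutters of 18 leaves 1216 for 8 columns, so c = 152 px.
Span of 9: 9·152 + 8·18 = 1368 + 144 = 1512 px.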